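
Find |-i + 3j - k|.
√11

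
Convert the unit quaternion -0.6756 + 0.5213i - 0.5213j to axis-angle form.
axis = (√2/2, -√2/2, 0), θ = 265°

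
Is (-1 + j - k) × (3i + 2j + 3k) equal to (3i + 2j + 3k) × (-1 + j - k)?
No: pq = 1 + 2i - 5j - 6k ≠ 1 - 8i + j = qp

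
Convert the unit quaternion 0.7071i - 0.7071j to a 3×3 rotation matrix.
[[0, -1, 0], [-1, 0, 0], [0, 0, -1]]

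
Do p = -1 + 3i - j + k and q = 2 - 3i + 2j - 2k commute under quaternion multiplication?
No: pq = 11 + 9i - j + 7k ≠ 11 + 9i - 7j + k = qp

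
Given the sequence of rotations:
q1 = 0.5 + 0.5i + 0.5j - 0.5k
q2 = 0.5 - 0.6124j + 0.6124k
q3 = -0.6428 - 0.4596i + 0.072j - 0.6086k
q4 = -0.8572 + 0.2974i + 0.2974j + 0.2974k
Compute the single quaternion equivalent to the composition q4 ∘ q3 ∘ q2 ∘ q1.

q2 · q1 = 0.8624 + 0.25i + 0.25j + 0.3624k
q3 · q2 · q1 = -0.2369 - 0.3788i - 0.0842j - 0.8907k
q4 · q3 · q2 · q1 = 0.6057 + 0.0144i + 0.154j + 0.7807k
0.6057 + 0.0144i + 0.154j + 0.7807k


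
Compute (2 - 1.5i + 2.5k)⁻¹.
0.16 + 0.12i - 0.2k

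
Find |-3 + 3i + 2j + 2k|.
√26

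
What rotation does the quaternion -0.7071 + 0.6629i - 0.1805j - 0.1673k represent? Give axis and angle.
axis = (0.9375, -0.2553, -0.2366), θ = 3π/2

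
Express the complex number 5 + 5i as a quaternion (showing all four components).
5 + 5i + 0j + 0k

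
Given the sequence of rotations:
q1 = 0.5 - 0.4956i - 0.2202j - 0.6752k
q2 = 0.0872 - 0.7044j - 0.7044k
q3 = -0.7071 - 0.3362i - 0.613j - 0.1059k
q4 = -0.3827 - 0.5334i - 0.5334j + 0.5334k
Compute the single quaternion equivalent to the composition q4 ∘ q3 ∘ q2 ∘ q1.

q2 · q1 = -0.5871 + 0.2773i - 0.0223j - 0.7602k
q3 · q2 · q1 = 0.4142 + 0.4649i + 0.0907j + 0.7772k
q4 · q3 · q2 · q1 = -0.2767 - 0.8618i + 0.4069j + 0.1231k
-0.2767 - 0.8618i + 0.4069j + 0.1231k


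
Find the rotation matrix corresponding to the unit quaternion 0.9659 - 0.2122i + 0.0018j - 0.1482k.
[[0.9561, 0.2855, 0.0664], [-0.2871, 0.866, 0.4094], [0.0594, -0.4105, 0.9099]]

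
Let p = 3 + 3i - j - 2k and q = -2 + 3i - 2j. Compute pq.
-17 - i - 10j + k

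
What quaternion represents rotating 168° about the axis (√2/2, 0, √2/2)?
0.1045 + 0.7032i + 0.7032k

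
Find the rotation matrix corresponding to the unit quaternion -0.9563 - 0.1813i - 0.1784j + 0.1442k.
[[0.8948, 0.3405, 0.2889], [-0.2111, 0.8927, -0.3982], [-0.3935, 0.2953, 0.8706]]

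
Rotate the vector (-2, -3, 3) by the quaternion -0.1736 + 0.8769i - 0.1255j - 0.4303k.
(-2.221, 4.103, 0.478)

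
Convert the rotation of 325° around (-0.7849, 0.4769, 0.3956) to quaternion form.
-0.9537 - 0.236i + 0.1434j + 0.119k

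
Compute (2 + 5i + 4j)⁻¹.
0.0444 - 0.1111i - 0.0889j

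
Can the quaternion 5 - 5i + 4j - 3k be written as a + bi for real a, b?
No. The quaternion 5 - 5i + 4j - 3k has j-coefficient y = 4 and k-coefficient z = -3, not both zero, so it does not lie in the complex subalgebra spanned by 1 and i.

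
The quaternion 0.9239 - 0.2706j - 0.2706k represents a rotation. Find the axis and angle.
axis = (0, -√2/2, -√2/2), θ = π/4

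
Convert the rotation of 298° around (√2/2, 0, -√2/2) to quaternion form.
-0.8572 + 0.3642i - 0.3642k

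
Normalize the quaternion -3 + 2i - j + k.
-0.7746 + 0.5164i - 0.2582j + 0.2582k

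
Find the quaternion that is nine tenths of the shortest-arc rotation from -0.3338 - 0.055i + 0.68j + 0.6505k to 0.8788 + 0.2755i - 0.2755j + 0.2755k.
-0.8793 - 0.2691i + 0.3512j - 0.1765k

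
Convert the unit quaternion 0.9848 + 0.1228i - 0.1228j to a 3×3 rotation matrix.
[[0.9698, -0.0302, -0.2419], [-0.0302, 0.9698, -0.2419], [0.2419, 0.2419, 0.9397]]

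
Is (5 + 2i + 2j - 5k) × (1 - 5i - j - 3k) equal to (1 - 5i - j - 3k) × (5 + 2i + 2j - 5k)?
No: pq = 2 - 34i + 28j - 12k ≠ 2 - 12i - 34j - 28k = qp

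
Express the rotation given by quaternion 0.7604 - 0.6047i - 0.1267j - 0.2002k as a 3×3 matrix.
[[0.8877, 0.4577, 0.0494], [-0.1512, 0.1885, 0.9704], [0.4348, -0.8689, 0.2366]]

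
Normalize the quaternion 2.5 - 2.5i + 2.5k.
0.5774 - 0.5774i + 0.5774k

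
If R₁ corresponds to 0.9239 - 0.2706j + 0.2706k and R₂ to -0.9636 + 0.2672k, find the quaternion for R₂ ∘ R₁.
-0.9626 + 0.0723i + 0.2608j - 0.0139k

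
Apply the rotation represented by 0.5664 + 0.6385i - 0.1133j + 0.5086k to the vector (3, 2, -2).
(-1.113, 2.306, 3.232)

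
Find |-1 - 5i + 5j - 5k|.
√76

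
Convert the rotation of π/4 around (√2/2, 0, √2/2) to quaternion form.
0.9239 + 0.2706i + 0.2706k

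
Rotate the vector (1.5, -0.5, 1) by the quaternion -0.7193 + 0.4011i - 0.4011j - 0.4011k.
(1.239, 1.103, -0.864)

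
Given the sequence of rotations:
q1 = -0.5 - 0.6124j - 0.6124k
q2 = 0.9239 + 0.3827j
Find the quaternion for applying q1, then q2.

q2 · q1 = -0.2276 - 0.2344i - 0.7571j - 0.5658k
-0.2276 - 0.2344i - 0.7571j - 0.5658k


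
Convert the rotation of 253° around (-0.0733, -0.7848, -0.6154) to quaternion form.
-0.5948 - 0.0589i - 0.6309j - 0.4947k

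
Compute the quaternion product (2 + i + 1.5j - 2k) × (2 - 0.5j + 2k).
8.75 + 4i - 0.5k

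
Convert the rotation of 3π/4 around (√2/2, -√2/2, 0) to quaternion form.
0.3827 + 0.6533i - 0.6533j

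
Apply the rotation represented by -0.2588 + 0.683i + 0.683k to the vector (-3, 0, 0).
(-0.201, 1.061, -2.799)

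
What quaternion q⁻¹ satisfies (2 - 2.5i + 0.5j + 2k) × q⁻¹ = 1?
0.1379 + 0.1724i - 0.0345j - 0.1379k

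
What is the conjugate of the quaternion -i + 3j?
i - 3j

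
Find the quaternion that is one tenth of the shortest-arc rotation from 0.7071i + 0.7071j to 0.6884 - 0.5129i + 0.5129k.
-0.0884 + 0.735i + 0.6691j - 0.0659k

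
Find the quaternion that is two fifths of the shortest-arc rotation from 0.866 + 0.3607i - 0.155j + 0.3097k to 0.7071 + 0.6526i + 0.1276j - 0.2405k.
0.8541 + 0.5099i - 0.0434j + 0.093k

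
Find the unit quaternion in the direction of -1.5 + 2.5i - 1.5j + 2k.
-0.3906 + 0.6509i - 0.3906j + 0.5208k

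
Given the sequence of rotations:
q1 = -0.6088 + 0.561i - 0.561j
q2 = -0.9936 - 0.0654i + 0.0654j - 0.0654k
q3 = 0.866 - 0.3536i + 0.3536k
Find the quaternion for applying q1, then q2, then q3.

q2 · q1 = 0.6783 - 0.5543i + 0.4809j + 0.0398k
q3 · q2 · q1 = 0.3773 - 0.8899i + 0.2345j + 0.1043k
0.3773 - 0.8899i + 0.2345j + 0.1043k


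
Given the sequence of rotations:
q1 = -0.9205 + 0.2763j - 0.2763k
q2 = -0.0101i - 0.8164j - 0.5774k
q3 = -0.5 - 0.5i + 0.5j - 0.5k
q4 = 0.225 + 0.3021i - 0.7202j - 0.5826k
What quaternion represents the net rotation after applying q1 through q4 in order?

q2 · q1 = 0.066 + 0.3944i + 0.7487j + 0.5287k
q3 · q2 · q1 = 0.0542 + 0.4085i - 0.2742j - 0.8689k
q4 · q3 · q2 · q1 = -0.8149 + 0.5743i - 0.0762j - 0.0157k
-0.8149 + 0.5743i - 0.0762j - 0.0157k


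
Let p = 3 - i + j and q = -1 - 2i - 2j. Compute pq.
-3 - 5i - 7j + 4k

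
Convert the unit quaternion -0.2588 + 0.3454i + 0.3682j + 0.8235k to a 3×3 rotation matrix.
[[-0.6274, 0.6806, 0.3783], [-0.1719, -0.5949, 0.7852], [0.7595, 0.4276, 0.4903]]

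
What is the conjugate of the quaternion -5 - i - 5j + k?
-5 + i + 5j - k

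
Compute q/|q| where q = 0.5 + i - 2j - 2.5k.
0.1474 + 0.2949i - 0.5898j - 0.7372k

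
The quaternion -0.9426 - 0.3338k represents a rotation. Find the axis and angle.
axis = (0, 0, -1), θ = 321°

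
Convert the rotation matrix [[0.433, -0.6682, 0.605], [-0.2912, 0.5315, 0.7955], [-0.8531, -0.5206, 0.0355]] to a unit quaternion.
0.7071 - 0.4653i + 0.5155j + 0.1333k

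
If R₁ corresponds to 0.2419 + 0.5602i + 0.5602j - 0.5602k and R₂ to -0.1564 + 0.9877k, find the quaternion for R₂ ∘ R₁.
0.5155 - 0.6409i + 0.4657j + 0.3265k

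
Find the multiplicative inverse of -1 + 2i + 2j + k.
-0.1 - 0.2i - 0.2j - 0.1k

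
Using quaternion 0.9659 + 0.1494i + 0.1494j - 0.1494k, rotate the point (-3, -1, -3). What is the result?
(-3.797, 0.821, -1.976)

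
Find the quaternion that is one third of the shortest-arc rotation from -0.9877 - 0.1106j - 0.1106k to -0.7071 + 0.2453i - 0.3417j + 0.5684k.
-0.9655 + 0.0908i - 0.2053j + 0.1317k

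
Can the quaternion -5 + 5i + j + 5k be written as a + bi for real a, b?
No. The quaternion -5 + 5i + j + 5k has j-coefficient y = 1 and k-coefficient z = 5, not both zero, so it does not lie in the complex subalgebra spanned by 1 and i.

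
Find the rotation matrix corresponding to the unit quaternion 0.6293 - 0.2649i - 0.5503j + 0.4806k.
[[-0.0676, -0.3133, -0.9472], [0.8964, 0.3977, -0.1955], [0.438, -0.8624, 0.254]]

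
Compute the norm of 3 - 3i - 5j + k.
√44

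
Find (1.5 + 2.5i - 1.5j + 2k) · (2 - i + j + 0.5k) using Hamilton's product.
6 + 0.75i - 4.75j + 5.75k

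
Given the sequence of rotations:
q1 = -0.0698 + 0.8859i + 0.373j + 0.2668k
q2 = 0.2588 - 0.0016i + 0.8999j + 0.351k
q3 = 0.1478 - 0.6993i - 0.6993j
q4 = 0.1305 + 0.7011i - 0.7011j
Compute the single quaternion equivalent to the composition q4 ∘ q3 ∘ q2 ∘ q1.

q2 · q1 = -0.446 + 0.3386i + 0.3451j - 0.7533k
q3 · q2 · q1 = 0.4122 + 0.8887i - 0.1639j - 0.1159k
q4 · q3 · q2 · q1 = -0.6842 + 0.4862i - 0.2291j + 0.493k
-0.6842 + 0.4862i - 0.2291j + 0.493k


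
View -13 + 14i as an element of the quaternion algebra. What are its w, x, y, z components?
-13 + 14i + 0j + 0k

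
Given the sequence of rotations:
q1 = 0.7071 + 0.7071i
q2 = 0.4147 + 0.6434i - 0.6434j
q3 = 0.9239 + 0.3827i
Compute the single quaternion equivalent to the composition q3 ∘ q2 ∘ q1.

q2 · q1 = -0.1617 + 0.7482i - 0.4549j + 0.4549k
q3 · q2 · q1 = -0.4357 + 0.6294i - 0.5944j + 0.2462k
-0.4357 + 0.6294i - 0.5944j + 0.2462k


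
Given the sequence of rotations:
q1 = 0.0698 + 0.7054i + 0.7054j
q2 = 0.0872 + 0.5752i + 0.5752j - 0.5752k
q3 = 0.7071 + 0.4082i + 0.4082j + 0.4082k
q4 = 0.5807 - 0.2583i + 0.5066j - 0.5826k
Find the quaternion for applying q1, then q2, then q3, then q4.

q2 · q1 = -0.8054 + 0.5074i - 0.3041j - 0.0401k
q3 · q2 · q1 = -0.6361 + 0.1378i - 0.3203j - 0.6884k
q4 · q3 · q2 · q1 = -0.5726 - 0.291i - 0.7663j - 0.0162k
-0.5726 - 0.291i - 0.7663j - 0.0162k


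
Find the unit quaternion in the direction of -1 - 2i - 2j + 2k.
-0.2774 - 0.5547i - 0.5547j + 0.5547k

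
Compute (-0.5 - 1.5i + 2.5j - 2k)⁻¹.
-0.0392 + 0.1176i - 0.1961j + 0.1569k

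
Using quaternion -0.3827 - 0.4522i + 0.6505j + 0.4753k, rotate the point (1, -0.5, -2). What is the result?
(1.67, -1.566, 0.096)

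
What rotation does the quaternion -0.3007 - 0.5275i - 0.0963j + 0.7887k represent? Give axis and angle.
axis = (-0.5531, -0.101, 0.827), θ = 215°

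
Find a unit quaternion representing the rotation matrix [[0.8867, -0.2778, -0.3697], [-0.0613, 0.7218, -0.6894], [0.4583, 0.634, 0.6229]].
0.8988 + 0.3681i - 0.2303j + 0.0602k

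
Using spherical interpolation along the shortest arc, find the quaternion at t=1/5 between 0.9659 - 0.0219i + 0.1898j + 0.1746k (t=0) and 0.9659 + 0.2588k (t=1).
0.9693 - 0.0176i + 0.1522j + 0.1922k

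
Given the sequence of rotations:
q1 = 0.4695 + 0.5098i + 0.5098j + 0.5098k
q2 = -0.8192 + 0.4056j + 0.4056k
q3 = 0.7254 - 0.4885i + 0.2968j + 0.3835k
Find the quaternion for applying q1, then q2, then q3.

q2 · q1 = -0.7982 - 0.4176i - 0.0204j - 0.434k
q3 · q2 · q1 = -0.6105 - 0.034i - 0.6239j - 0.487k
-0.6105 - 0.034i - 0.6239j - 0.487k


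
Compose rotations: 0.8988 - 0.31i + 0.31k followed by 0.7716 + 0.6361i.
0.8907 + 0.3325i - 0.1972j + 0.2392k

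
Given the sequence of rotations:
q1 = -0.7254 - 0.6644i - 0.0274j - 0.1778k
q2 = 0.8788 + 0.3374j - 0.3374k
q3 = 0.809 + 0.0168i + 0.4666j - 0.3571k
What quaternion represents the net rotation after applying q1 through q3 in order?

q2 · q1 = -0.6882 - 0.6531i - 0.0447j + 0.3127k
q3 · q2 · q1 = -0.4133 - 0.41i - 0.1293j + 0.8027k
-0.4133 - 0.41i - 0.1293j + 0.8027k


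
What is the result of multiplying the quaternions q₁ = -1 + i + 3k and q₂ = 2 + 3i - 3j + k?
-8 + 8i + 11j + 2k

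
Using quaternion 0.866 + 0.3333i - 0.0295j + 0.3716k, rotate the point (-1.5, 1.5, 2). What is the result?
(-1.685, -1.382, 1.937)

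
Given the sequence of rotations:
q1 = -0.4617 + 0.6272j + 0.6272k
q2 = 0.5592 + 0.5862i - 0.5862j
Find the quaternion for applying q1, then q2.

q2 · q1 = 0.1095 - 0.6383i + 0.2537j + 0.7184k
0.1095 - 0.6383i + 0.2537j + 0.7184k


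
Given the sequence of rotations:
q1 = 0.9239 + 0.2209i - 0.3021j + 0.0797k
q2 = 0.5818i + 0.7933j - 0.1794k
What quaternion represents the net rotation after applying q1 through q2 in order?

q2 · q1 = 0.1254 + 0.5466i + 0.6469j - 0.5167k
0.1254 + 0.5466i + 0.6469j - 0.5167k


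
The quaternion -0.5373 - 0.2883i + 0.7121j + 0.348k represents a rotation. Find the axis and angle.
axis = (-0.3418, 0.8443, 0.4126), θ = 245°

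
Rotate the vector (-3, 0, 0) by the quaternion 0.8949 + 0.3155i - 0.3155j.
(-2.403, 0.597, -1.694)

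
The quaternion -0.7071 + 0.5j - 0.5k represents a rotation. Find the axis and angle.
axis = (0, √2/2, -√2/2), θ = 3π/2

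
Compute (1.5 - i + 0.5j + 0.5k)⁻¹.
0.4 + 0.2667i - 0.1333j - 0.1333k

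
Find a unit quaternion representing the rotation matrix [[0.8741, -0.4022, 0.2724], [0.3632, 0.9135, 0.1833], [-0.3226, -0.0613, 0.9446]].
0.9659 - 0.0633i + 0.154j + 0.1981k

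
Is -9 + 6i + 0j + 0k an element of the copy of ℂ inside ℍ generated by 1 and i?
Yes. The quaternion -9 + 6i has j- and k-coefficients y = z = 0, so it lies in the complex subalgebra spanned by 1 and i.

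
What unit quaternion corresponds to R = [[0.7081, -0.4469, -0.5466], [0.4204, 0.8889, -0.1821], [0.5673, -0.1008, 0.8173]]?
0.9239 + 0.022i - 0.3014j + 0.2347k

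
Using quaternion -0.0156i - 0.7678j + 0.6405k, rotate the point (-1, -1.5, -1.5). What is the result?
(0.994, 1.183, 1.765)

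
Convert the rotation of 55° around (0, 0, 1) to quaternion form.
0.887 + 0.4617k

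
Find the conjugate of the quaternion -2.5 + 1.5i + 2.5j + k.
-2.5 - 1.5i - 2.5j - k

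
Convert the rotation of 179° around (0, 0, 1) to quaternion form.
0.0087 + k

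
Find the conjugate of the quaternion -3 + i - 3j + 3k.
-3 - i + 3j - 3k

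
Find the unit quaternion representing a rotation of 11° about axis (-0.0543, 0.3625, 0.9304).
0.9954 - 0.0052i + 0.0347j + 0.0892k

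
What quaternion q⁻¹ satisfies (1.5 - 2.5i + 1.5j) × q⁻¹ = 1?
0.1395 + 0.2326i - 0.1395j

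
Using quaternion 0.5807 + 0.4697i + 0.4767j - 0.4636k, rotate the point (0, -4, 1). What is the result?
(-3.827, -1.503, -0.31)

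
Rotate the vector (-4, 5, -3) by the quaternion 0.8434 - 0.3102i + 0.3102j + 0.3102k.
(-7.031, -0.395, -0.637)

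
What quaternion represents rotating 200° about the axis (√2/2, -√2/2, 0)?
-0.1736 + 0.6964i - 0.6964j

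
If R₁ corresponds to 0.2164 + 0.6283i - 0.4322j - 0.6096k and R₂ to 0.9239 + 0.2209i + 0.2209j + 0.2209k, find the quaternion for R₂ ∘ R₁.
0.2913 + 0.5891i - 0.0781j - 0.7497k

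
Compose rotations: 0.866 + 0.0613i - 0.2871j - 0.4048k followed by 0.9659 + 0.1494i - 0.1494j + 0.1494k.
0.8449 + 0.292i - 0.3371j - 0.2954k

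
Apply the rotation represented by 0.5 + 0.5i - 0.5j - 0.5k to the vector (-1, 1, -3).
(3, 1, 1)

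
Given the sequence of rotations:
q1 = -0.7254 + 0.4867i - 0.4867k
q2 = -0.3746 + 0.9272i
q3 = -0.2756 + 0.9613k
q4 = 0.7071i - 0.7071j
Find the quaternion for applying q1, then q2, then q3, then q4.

q2 · q1 = -0.1795 - 0.8549i + 0.4513j + 0.1823k
q3 · q2 · q1 = -0.1258 - 0.1982i - 0.9462j - 0.2228k
q4 · q3 · q2 · q1 = -0.5289 + 0.0686i + 0.2465j - 0.8092k
-0.5289 + 0.0686i + 0.2465j - 0.8092k


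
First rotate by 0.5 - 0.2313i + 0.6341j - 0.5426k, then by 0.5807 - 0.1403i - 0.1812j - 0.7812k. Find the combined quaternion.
-0.0511 + 0.3892i + 0.3822j - 0.8366k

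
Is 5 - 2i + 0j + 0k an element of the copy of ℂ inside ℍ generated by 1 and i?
Yes. The quaternion 5 - 2i has j- and k-coefficients y = z = 0, so it lies in the complex subalgebra spanned by 1 and i.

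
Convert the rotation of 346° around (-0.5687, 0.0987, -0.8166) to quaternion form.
-0.9925 - 0.0693i + 0.012j - 0.0995k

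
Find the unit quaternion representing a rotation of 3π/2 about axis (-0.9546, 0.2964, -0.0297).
-0.7071 - 0.675i + 0.2096j - 0.021k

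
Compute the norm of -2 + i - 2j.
3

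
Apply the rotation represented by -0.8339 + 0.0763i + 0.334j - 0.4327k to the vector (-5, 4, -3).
(-2.826, -0.922, -6.416)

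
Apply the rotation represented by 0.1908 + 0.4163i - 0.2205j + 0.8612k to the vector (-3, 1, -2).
(-0.036, -0.188, -3.737)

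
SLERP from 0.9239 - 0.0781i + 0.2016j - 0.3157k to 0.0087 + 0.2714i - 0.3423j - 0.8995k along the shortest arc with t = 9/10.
0.137 + 0.2504i - 0.3014j - 0.9098k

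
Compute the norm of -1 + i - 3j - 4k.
√27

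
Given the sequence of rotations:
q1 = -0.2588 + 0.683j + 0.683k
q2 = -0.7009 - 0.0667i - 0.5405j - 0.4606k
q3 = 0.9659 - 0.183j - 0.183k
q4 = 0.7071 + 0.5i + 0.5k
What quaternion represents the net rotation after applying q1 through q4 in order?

q2 · q1 = 0.8651 - 0.0373i - 0.2933j - 0.4051k
q3 · q2 · q1 = 0.7078 - 0.0156i - 0.4348j - 0.5564k
q4 · q3 · q2 · q1 = 0.7865 + 0.5603i - 0.037j - 0.2569k
0.7865 + 0.5603i - 0.037j - 0.2569k


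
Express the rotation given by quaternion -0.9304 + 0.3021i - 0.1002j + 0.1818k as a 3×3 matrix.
[[0.9138, 0.2778, 0.2963], [-0.3988, 0.7514, 0.5257], [-0.0766, -0.5986, 0.7974]]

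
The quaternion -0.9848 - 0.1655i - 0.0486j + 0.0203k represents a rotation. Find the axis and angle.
axis = (-0.9529, -0.2798, 0.1169), θ = 340°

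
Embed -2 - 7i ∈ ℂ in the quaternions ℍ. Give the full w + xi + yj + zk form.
-2 - 7i + 0j + 0k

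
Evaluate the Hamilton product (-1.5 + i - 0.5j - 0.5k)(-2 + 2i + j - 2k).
0.5 - 3.5i + 0.5j + 6k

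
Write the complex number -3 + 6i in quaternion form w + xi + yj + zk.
-3 + 6i + 0j + 0k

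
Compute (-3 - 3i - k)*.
-3 + 3i + k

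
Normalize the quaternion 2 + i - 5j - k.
0.3592 + 0.1796i - 0.898j - 0.1796k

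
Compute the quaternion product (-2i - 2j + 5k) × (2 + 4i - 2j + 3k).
-11 + 22j + 22k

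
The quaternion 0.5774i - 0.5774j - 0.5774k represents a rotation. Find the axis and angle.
axis = (√3/3, -√3/3, -√3/3), θ = π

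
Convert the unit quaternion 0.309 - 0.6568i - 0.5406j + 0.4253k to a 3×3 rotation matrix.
[[0.0537, 0.4473, -0.8928], [0.973, -0.2245, -0.0539], [-0.2246, -0.8657, -0.4473]]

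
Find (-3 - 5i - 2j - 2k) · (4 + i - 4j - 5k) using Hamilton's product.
-25 - 21i - 23j + 29k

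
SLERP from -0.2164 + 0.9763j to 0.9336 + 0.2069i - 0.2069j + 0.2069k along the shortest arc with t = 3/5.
-0.7574 - 0.1445i + 0.6202j - 0.1445k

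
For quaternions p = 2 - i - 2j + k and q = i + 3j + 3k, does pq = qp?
No: pq = 4 - 7i + 10j + 5k ≠ 4 + 11i + 2j + 7k = qp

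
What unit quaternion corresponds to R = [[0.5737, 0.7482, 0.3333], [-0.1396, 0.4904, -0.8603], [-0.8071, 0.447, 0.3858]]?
0.7826 + 0.4176i + 0.3643j - 0.2836k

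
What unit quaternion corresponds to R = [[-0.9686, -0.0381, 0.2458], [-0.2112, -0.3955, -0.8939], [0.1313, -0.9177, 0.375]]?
-0.0523 + 0.1139i - 0.5473j + 0.8275k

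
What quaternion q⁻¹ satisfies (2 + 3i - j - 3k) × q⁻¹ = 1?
0.087 - 0.1304i + 0.0435j + 0.1304k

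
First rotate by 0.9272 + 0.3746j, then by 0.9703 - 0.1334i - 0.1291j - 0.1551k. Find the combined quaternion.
0.948 - 0.0656i + 0.2438j - 0.1938k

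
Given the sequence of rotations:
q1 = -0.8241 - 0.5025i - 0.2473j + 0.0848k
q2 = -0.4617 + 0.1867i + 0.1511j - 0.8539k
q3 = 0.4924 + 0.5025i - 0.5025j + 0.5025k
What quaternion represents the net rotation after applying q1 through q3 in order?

q2 · q1 = 0.5841 - 0.1202i + 0.4029j + 0.6943k
q3 · q2 · q1 = 0.2016 - 0.317i - 0.5044j + 0.7774k
0.2016 - 0.317i - 0.5044j + 0.7774k


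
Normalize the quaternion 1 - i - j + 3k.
0.2887 - 0.2887i - 0.2887j + 0.866k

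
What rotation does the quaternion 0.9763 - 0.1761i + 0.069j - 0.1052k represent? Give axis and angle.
axis = (-0.8137, 0.3188, -0.4861), θ = 25°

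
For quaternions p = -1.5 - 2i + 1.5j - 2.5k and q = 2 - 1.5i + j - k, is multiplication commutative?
No: pq = -10 - 0.75i + 3.25j - 3.25k ≠ -10 - 2.75i - 0.25j - 3.75k = qp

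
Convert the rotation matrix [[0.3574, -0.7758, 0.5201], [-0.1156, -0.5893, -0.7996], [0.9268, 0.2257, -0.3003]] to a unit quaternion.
0.342 + 0.7495i - 0.2973j + 0.4826k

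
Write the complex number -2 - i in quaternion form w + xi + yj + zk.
-2 - i + 0j + 0k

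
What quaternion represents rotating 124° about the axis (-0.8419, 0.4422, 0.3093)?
0.4695 - 0.7434i + 0.3904j + 0.2731k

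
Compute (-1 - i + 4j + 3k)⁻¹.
-0.037 + 0.037i - 0.1481j - 0.1111k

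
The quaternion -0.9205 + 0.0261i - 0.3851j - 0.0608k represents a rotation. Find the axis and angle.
axis = (0.0668, -0.9856, -0.1556), θ = 314°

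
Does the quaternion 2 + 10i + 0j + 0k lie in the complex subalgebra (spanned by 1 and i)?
Yes. The quaternion 2 + 10i has j- and k-coefficients y = z = 0, so it lies in the complex subalgebra spanned by 1 and i.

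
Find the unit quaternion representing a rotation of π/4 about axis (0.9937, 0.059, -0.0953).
0.9239 + 0.3803i + 0.0226j - 0.0365k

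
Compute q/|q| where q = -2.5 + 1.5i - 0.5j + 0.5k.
-0.8333 + 0.5i - 0.1667j + 0.1667k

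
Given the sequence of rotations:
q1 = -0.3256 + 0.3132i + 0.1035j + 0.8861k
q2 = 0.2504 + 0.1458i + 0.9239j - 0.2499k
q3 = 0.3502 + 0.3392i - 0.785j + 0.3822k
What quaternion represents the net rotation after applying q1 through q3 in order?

q2 · q1 = -0.0014 + 0.8755i - 0.4824j + 0.029k
q3 · q2 · q1 = -0.6872 + 0.4677i + 0.1569j + 0.5333k
-0.6872 + 0.4677i + 0.1569j + 0.5333k


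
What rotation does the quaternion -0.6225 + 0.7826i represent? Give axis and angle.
axis = (1, 0, 0), θ = 257°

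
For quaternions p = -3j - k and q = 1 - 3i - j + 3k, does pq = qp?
No: pq = -10i - 10k ≠ 10i - 6j + 8k = qp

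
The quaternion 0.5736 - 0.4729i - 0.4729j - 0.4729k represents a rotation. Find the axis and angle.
axis = (-√3/3, -√3/3, -√3/3), θ = 110°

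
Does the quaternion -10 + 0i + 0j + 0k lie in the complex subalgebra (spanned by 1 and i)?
Yes. The quaternion -10 has j- and k-coefficients y = z = 0, so it lies in the complex subalgebra spanned by 1 and i.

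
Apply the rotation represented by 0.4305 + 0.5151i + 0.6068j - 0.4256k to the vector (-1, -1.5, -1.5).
(-1.515, 1.021, 1.471)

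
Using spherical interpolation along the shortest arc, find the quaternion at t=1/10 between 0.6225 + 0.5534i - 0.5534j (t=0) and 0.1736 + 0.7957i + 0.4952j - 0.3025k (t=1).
0.6177 + 0.6351i - 0.462j - 0.0406k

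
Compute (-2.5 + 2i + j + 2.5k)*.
-2.5 - 2i - j - 2.5k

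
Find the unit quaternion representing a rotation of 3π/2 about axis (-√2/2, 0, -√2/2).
-0.7071 - 0.5i - 0.5k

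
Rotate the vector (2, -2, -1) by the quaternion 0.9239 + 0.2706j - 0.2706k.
(-0.086, -2.561, -1.561)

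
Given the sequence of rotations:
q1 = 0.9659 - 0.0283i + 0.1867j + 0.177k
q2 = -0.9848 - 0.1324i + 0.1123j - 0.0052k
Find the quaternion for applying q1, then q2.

q2 · q1 = -0.975 - 0.0792i - 0.0518j - 0.2009k
-0.975 - 0.0792i - 0.0518j - 0.2009k


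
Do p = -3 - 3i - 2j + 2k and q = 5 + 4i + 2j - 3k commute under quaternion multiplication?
No: pq = 7 - 25i - 17j + 21k ≠ 7 - 29i - 15j + 17k = qp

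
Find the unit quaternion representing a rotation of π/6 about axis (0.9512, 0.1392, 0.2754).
0.9659 + 0.2462i + 0.036j + 0.0713k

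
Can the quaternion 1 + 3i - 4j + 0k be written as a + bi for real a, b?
No. The quaternion 1 + 3i - 4j has j-coefficient y = -4 and k-coefficient z = 0, not both zero, so it does not lie in the complex subalgebra spanned by 1 and i.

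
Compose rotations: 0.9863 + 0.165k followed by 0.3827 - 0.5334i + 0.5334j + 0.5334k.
0.2894 - 0.4381i + 0.6141j + 0.5892k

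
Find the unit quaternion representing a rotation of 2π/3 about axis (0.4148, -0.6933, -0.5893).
0.5 + 0.3592i - 0.6004j - 0.5103k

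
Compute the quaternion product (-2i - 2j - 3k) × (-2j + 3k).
5 - 12i + 6j + 4k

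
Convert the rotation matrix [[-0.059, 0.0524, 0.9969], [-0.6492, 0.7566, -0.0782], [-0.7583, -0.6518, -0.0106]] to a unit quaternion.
0.6494 - 0.2208i + 0.6757j - 0.2701k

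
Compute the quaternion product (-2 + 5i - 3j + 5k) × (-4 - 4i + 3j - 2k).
47 - 21i - 4j - 13k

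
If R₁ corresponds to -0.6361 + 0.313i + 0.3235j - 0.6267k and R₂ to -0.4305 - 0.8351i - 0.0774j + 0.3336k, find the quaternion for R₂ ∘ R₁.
0.7693 + 0.337i - 0.509j - 0.1883k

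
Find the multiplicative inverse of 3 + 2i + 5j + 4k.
0.0556 - 0.037i - 0.0926j - 0.0741k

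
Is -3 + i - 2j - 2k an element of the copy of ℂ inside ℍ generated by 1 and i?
No. The quaternion -3 + i - 2j - 2k has j-coefficient y = -2 and k-coefficient z = -2, not both zero, so it does not lie in the complex subalgebra spanned by 1 and i.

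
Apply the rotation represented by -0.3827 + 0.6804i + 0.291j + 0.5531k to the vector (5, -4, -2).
(-3.243, 0.329, 5.863)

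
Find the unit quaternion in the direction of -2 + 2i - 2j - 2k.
-0.5 + 0.5i - 0.5j - 0.5k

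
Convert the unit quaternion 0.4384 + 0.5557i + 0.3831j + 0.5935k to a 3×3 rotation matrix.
[[0.002, -0.0946, 0.9955], [0.9462, -0.3221, -0.0325], [0.3237, 0.942, 0.0889]]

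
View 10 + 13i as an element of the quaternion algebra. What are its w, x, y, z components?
10 + 13i + 0j + 0k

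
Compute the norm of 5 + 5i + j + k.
√52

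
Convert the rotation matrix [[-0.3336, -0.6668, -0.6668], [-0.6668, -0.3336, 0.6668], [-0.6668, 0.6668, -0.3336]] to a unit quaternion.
-0.5774i + 0.5774j + 0.5774k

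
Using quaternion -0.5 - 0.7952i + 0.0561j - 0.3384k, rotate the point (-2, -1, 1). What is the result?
(-0.62, -0.838, -2.217)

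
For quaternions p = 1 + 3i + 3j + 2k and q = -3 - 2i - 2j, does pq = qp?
No: pq = 9 - 7i - 15j - 6k ≠ 9 - 15i - 7j - 6k = qp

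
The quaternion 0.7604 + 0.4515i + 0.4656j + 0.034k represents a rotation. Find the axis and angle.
axis = (0.6952, 0.7169, 0.0524), θ = 81°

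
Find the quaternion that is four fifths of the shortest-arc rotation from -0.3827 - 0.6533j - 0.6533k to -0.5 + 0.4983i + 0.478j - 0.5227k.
-0.5563 + 0.4503i + 0.2535j - 0.6508k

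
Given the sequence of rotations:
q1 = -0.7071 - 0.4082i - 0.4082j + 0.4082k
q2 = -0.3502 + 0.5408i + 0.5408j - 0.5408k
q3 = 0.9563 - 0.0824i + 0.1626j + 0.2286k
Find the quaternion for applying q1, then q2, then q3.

q2 · q1 = 0.9099 - 0.2394i - 0.2394j + 0.2394k
q3 · q2 · q1 = 0.8346 - 0.2103i - 0.116j + 0.4956k
0.8346 - 0.2103i - 0.116j + 0.4956k


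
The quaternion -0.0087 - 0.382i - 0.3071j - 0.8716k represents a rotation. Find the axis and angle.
axis = (-0.382, -0.3071, -0.8716), θ = 181°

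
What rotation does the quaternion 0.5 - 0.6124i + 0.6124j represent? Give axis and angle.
axis = (-√2/2, √2/2, 0), θ = 2π/3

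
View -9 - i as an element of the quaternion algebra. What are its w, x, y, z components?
-9 - i + 0j + 0k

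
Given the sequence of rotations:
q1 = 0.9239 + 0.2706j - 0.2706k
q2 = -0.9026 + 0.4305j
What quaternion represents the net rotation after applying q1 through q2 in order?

q2 · q1 = -0.9504 - 0.1165i + 0.1535j + 0.2442k
-0.9504 - 0.1165i + 0.1535j + 0.2442k


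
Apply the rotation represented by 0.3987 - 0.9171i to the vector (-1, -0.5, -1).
(-1, -0.39, 1.048)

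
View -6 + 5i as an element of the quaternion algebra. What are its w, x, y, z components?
-6 + 5i + 0j + 0k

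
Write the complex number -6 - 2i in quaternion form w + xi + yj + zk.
-6 - 2i + 0j + 0k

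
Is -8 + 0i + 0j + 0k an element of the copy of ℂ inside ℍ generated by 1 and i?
Yes. The quaternion -8 has j- and k-coefficients y = z = 0, so it lies in the complex subalgebra spanned by 1 and i.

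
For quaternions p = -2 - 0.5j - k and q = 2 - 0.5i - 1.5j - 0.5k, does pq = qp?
No: pq = -5.25 - 0.25i + 2.5j - 1.25k ≠ -5.25 + 2.25i + 1.5j - 0.75k = qp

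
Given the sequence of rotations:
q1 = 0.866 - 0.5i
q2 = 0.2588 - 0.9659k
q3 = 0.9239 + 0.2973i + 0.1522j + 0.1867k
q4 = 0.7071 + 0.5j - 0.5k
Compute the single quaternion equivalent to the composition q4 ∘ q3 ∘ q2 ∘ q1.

q2 · q1 = 0.2241 - 0.1294i + 0.4829j - 0.8365k
q3 · q2 · q1 = 0.3282 - 0.2704i + 0.7048j - 0.5677k
q4 · q3 · q2 · q1 = -0.4042 - 0.1226i + 0.7977j - 0.4303k
-0.4042 - 0.1226i + 0.7977j - 0.4303k


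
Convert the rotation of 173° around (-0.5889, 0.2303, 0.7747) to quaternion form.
0.061 - 0.5878i + 0.2299j + 0.7733k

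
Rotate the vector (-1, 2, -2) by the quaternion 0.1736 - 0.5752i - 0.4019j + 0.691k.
(2.592, -1.224, -0.885)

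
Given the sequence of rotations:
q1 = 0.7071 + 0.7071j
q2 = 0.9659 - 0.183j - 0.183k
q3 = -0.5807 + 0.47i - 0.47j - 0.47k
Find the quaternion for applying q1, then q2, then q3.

q2 · q1 = 0.8124 + 0.1294i + 0.5536j - 0.1294k
q3 · q2 · q1 = -0.3332 + 0.6277i - 0.7033j + 0.0143k
-0.3332 + 0.6277i - 0.7033j + 0.0143k


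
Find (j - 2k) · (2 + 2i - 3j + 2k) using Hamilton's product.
7 - 4i - 2j - 6k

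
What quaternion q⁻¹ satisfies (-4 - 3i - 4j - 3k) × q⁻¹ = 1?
-0.08 + 0.06i + 0.08j + 0.06k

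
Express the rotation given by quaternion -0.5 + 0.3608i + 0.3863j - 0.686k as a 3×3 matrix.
[[-0.2396, -0.4072, -0.8813], [0.9648, -0.2015, -0.1692], [-0.1087, -0.8908, 0.4412]]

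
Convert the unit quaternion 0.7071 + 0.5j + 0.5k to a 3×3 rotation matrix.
[[0, -0.7071, 0.7071], [0.7071, 0.5, 0.5], [-0.7071, 0.5, 0.5]]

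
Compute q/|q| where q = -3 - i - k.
-0.9045 - 0.3015i - 0.3015k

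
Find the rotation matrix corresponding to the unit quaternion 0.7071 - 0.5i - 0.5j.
[[0.5, 0.5, -0.7071], [0.5, 0.5, 0.7071], [0.7071, -0.7071, 0]]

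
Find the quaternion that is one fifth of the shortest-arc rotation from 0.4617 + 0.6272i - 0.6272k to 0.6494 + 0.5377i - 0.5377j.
0.5353 + 0.6489i - 0.1222j - 0.5267k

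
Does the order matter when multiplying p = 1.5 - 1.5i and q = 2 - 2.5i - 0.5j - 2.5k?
Yes: pq = -0.75 - 6.75i - 4.5j - 3k ≠ -0.75 - 6.75i + 3j - 4.5k = qp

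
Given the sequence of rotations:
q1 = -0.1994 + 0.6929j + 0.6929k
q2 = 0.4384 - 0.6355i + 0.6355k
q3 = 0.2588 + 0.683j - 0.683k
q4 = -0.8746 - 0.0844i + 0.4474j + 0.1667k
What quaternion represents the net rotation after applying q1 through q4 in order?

q2 · q1 = -0.5278 - 0.3136i + 0.7441j - 0.2633k
q3 · q2 · q1 = -0.8246 + 0.2472i + 0.0463j + 0.5065k
q4 · q3 · q2 · q1 = 0.6369 + 0.0723i - 0.3255j - 0.695k
0.6369 + 0.0723i - 0.3255j - 0.695k


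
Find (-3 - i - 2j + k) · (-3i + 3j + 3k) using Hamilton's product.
-9j - 18k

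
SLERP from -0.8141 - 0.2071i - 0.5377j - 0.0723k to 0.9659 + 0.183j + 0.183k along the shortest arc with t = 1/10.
-0.8376 - 0.1876i - 0.5061j - 0.0844k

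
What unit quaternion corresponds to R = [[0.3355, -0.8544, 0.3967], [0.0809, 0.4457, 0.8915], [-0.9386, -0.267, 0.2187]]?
0.7071 - 0.4096i + 0.4721j + 0.3307k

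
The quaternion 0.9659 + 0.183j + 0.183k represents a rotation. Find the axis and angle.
axis = (0, √2/2, √2/2), θ = π/6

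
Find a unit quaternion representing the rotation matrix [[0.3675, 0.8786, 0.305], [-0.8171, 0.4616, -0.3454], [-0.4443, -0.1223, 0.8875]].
0.8241 + 0.0677i + 0.2273j - 0.5144k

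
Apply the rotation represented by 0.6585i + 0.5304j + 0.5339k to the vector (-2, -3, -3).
(-3.94, -1.784, -1.816)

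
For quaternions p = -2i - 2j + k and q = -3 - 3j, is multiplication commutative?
No: pq = -6 + 9i + 6j + 3k ≠ -6 + 3i + 6j - 9k = qp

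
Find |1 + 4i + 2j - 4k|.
√37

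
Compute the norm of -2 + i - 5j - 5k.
√55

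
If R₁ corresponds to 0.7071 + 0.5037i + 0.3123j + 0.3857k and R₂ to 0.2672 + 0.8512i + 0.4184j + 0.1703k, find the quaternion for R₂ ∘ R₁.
-0.4362 + 0.8447i + 0.1368j + 0.2786k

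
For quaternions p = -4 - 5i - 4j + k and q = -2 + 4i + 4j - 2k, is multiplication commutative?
No: pq = 46 - 2i - 14j + 2k ≠ 46 - 10i - 2j + 10k = qp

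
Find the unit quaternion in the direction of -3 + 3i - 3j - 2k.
-0.5388 + 0.5388i - 0.5388j - 0.3592k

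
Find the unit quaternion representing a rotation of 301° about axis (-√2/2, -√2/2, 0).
-0.8704 - 0.3482i - 0.3482j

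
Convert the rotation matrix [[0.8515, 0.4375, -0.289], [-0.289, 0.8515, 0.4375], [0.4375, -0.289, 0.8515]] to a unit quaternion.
0.9427 - 0.1927i - 0.1927j - 0.1927k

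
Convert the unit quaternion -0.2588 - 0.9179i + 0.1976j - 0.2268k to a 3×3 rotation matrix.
[[0.819, -0.4801, 0.3141], [-0.2454, -0.788, -0.5647], [0.5186, 0.3855, -0.7632]]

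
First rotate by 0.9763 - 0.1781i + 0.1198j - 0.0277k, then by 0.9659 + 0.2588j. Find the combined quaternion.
0.912 - 0.1792i + 0.3684j + 0.0193k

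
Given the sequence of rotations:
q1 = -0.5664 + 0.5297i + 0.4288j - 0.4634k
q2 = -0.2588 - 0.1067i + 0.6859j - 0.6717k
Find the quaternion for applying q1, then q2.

q2 · q1 = -0.4023 - 0.1065i - 0.9047j + 0.0913k
-0.4023 - 0.1065i - 0.9047j + 0.0913k


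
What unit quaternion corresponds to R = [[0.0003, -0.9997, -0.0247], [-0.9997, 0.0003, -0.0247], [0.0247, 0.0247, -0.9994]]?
-0.0175 - 0.707i + 0.707j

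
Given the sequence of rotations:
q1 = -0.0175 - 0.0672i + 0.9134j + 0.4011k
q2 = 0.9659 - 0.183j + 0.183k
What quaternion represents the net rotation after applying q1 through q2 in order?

q2 · q1 = 0.0768 - 0.3055i + 0.8732j + 0.3719k
0.0768 - 0.3055i + 0.8732j + 0.3719k


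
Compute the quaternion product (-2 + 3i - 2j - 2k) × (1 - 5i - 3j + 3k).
13 + i + 5j - 27k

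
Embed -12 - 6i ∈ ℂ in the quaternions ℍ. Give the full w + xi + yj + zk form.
-12 - 6i + 0j + 0k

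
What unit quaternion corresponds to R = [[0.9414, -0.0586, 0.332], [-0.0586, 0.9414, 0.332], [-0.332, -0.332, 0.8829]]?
0.9703 - 0.1711i + 0.1711j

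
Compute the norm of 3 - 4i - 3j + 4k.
√50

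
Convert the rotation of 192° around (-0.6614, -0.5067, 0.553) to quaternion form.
-0.1045 - 0.6578i - 0.5039j + 0.55k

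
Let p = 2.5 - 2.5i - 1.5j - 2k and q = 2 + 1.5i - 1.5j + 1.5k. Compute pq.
9.5 - 6.5i - 6j + 5.75k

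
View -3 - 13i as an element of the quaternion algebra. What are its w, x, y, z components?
-3 - 13i + 0j + 0k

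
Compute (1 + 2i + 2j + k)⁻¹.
0.1 - 0.2i - 0.2j - 0.1k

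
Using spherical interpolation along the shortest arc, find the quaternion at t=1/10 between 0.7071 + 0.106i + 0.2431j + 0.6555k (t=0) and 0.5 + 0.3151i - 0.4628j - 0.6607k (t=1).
0.6128 + 0.0577i + 0.3011j + 0.7283k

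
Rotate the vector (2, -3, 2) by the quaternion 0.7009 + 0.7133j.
(1.965, -3, -2.035)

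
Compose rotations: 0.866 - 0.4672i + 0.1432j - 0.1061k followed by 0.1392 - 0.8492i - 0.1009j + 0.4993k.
-0.2088 - 0.8612i - 0.3908j + 0.2489k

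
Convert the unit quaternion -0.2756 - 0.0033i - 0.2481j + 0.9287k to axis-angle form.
axis = (-0.0034, -0.2581, 0.9661), θ = 212°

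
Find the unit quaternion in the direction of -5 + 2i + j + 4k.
-0.7372 + 0.2949i + 0.1474j + 0.5898k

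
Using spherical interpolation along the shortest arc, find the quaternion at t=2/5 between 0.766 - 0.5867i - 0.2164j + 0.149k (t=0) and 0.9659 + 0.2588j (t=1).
0.9201 - 0.3789i - 0.0258j + 0.0962k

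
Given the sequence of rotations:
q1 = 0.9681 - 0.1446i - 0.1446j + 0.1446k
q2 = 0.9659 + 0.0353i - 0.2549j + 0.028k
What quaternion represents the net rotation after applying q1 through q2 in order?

q2 · q1 = 0.8993 - 0.1383i - 0.3956j + 0.1248k
0.8993 - 0.1383i - 0.3956j + 0.1248k


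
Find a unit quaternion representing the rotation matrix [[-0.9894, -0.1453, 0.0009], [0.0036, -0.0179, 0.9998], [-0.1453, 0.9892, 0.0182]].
0.0523 - 0.0507i + 0.6988j + 0.7116k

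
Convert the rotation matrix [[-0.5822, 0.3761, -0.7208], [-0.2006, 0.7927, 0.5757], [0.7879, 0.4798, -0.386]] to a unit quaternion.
-0.454 + 0.0528i + 0.8308j + 0.3176k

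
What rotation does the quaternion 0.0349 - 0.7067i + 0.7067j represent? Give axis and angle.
axis = (-√2/2, √2/2, 0), θ = 176°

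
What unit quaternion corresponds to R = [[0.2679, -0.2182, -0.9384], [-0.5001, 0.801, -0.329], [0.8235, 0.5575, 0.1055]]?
0.7373 + 0.3006i - 0.5974j - 0.0956k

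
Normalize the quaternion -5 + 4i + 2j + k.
-0.7372 + 0.5898i + 0.2949j + 0.1474k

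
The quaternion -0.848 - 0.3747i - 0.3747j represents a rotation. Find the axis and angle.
axis = (-√2/2, -√2/2, 0), θ = 296°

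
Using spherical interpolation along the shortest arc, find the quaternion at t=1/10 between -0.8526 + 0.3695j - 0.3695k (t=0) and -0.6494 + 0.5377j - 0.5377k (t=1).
-0.8358 + 0.3883j - 0.3883k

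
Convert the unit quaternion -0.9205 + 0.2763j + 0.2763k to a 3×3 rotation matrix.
[[0.6946, 0.5087, -0.5087], [-0.5087, 0.8473, 0.1527], [0.5087, 0.1527, 0.8473]]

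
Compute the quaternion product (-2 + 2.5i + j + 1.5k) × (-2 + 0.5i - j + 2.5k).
-2i - 5.5j - 11k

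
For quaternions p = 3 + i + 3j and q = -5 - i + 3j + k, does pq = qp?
No: pq = -23 - 5i - 7j + 9k ≠ -23 - 11i - 5j - 3k = qp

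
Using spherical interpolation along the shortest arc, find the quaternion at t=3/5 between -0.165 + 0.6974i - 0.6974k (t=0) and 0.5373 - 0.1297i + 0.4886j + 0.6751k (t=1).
-0.4235 + 0.3951i - 0.3183j - 0.7504k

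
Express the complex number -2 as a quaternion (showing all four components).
-2 + 0i + 0j + 0k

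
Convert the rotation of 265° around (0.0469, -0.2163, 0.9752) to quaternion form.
-0.6756 + 0.0346i - 0.1595j + 0.719k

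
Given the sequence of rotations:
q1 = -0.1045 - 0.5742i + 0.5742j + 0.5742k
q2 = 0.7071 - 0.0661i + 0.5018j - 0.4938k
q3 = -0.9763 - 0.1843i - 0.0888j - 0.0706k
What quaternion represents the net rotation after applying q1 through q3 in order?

q2 · q1 = -0.1164 + 0.1726i + 0.6751j + 0.7078k
q3 · q2 · q1 = 0.2554 - 0.1622i - 0.5305j - 0.7919k
0.2554 - 0.1622i - 0.5305j - 0.7919k


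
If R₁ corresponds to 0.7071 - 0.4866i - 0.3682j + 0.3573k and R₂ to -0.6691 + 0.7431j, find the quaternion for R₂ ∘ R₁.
-0.1995 + 0.5911i + 0.7718j + 0.1225k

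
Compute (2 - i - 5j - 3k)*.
2 + i + 5j + 3k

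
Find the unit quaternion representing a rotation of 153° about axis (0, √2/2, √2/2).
0.2334 + 0.6876j + 0.6876k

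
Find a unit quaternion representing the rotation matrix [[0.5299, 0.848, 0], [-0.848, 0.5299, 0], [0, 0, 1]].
0.8746 - 0.4848k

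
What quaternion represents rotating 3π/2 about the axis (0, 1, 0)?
-0.7071 + 0.7071j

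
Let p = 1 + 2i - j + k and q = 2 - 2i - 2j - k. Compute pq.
5 + 5i - 4j - 5k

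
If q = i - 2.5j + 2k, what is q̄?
-i + 2.5j - 2k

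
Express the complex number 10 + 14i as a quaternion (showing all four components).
10 + 14i + 0j + 0k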